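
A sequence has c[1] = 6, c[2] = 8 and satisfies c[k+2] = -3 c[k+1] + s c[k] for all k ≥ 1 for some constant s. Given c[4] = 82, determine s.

-1

c[3] = -24 + 6s
c[4] = 72 - 10s
So 72 - 10s = 82, giving s = -1.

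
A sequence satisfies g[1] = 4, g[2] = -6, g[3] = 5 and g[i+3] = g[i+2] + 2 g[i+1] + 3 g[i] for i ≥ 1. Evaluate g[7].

31

g[4] = 5 + 2·(-6) + 3·4 = 5
g[5] = 5 + 2·5 + 3·(-6) = -3
g[6] = (-3) + 2·5 + 3·5 = 22
g[7] = 22 + 2·(-3) + 3·5 = 31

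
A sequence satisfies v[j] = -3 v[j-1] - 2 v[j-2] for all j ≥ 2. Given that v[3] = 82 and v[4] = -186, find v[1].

4

Rearranging, v[j-2] = (v[j] + 3 v[j-1]) / -2.
v[2] = (-186 + 3·82) / -2 = 60/-2 = -30
v[1] = (82 + 3·(-30)) / -2 = -8/-2 = 4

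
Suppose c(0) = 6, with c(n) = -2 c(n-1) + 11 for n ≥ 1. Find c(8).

c(1) = -2(6) + 11 = -1
c(2) = -2(-1) + 11 = 13
c(3) = -2(13) + 11 = -15
c(4) = -2(-15) + 11 = 41
c(5) = -2(41) + 11 = -71
c(6) = -2(-71) + 11 = 153
c(7) = -2(153) + 11 = -295
c(8) = -2(-295) + 11 = 601

601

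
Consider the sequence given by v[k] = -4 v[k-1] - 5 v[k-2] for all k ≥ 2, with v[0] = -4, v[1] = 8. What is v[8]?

2108

v[2] = -4·8 - 5·(-4) = -12
v[3] = -4·(-12) - 5·8 = 8
v[4] = -4·8 - 5·(-12) = 28
v[5] = -4·28 - 5·8 = -152
v[6] = -4·(-152) - 5·28 = 468
v[7] = -4·468 - 5·(-152) = -1112
v[8] = -4·(-1112) - 5·468 = 2108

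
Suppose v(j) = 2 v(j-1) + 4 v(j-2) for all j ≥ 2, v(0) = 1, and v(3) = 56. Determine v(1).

6

Let v(1) = y.
v(2) = 4 + 2y
v(3) = 8 + 8y
So 8 + 8y = 56, giving y = 6.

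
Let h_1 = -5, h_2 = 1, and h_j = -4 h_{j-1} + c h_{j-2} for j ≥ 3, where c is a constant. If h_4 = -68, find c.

-4

h_3 = -4 - 5c
h_4 = 16 + 21c
So 16 + 21c = -68, giving c = -4.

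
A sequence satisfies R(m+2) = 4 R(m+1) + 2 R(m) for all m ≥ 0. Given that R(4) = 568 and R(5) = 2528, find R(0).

Rearranging, R(m-2) = (R(m) - 4 R(m-1)) / 2.
R(3) = (2528 - 4*568) / 2 = 256/2 = 128
R(2) = (568 - 4*128) / 2 = 56/2 = 28
R(1) = (128 - 4*28) / 2 = 16/2 = 8
R(0) = (28 - 4*8) / 2 = -4/2 = -2

-2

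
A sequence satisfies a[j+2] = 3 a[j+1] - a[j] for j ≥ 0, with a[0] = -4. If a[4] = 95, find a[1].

Let a[1] = z.
a[2] = 4 + 3z
a[3] = 12 + 8z
a[4] = 32 + 21z
So 32 + 21z = 95, giving z = 3.

3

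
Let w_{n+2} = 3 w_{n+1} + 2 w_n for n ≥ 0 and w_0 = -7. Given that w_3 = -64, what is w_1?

Let w_1 = x.
w_2 = -14 + 3x
w_3 = -42 + 11x
So -42 + 11x = -64, giving x = -2.

-2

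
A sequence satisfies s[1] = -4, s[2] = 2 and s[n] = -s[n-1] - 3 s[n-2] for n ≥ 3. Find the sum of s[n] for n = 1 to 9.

s[3] = -2 - 3*(-4) = 10
s[4] = -10 - 3*2 = -16
s[5] = -(-16) - 3*10 = -14
s[6] = -(-14) - 3*(-16) = 62
s[7] = -62 - 3*(-14) = -20
s[8] = -(-20) - 3*62 = -166
s[9] = -(-166) - 3*(-20) = 226
Sum = (-4) + 2 + 10 + (-16) + (-14) + 62 + (-20) + (-166) + 226 = 80

80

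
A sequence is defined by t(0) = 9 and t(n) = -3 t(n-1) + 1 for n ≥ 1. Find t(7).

-19136

t(1) = -3(9) + 1 = -26
t(2) = -3(-26) + 1 = 79
t(3) = -3(79) + 1 = -236
t(4) = -3(-236) + 1 = 709
t(5) = -3(709) + 1 = -2126
t(6) = -3(-2126) + 1 = 6379
t(7) = -3(6379) + 1 = -19136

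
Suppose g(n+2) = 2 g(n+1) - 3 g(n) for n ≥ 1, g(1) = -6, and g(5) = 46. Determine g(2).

Let g(2) = w.
g(3) = 18 + 2w
g(4) = 36 + w
g(5) = 18 - 4w
So 18 - 4w = 46, giving w = -7.

-7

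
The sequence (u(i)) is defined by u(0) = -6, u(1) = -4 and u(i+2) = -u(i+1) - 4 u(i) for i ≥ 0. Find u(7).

-844

u(2) = -(-4) - 4(-6) = 28
u(3) = -28 - 4(-4) = -12
u(4) = -(-12) - 4(28) = -100
u(5) = -(-100) - 4(-12) = 148
u(6) = -148 - 4(-100) = 252
u(7) = -252 - 4(148) = -844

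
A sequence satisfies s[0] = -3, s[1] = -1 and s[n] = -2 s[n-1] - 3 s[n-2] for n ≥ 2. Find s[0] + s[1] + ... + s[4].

s[2] = -2(-1) - 3(-3) = 11
s[3] = -2(11) - 3(-1) = -19
s[4] = -2(-19) - 3(11) = 5
Sum = (-3) + (-1) + 11 + (-19) + 5 = -7

-7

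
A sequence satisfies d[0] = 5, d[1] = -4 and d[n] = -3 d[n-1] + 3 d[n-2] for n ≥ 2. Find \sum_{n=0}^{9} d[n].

d[2] = -3·(-4) + 3·5 = 27
d[3] = -3·27 + 3·(-4) = -93
d[4] = -3·(-93) + 3·27 = 360
d[5] = -3·360 + 3·(-93) = -1359
d[6] = -3·(-1359) + 3·360 = 5157
d[7] = -3·5157 + 3·(-1359) = -19548
d[8] = -3·(-19548) + 3·5157 = 74115
d[9] = -3·74115 + 3·(-19548) = -280989
Sum = 5 + (-4) + 27 + (-93) + 360 + (-1359) + 5157 + (-19548) + 74115 + (-280989) = -222329

-222329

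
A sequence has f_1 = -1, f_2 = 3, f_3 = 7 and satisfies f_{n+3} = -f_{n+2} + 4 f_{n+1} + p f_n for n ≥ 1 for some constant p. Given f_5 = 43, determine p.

5

f_4 = 5 - p
f_5 = 23 + 4p
So 23 + 4p = 43, giving p = 5.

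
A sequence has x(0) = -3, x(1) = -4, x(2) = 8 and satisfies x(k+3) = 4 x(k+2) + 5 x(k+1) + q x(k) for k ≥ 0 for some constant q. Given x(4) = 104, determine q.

x(3) = 12 - 3q
x(4) = 88 - 16q
So 88 - 16q = 104, giving q = -1.

-1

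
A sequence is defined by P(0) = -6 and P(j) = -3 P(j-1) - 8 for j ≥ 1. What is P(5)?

P(1) = -3(-6) - 8 = 10
P(2) = -3(10) - 8 = -38
P(3) = -3(-38) - 8 = 106
P(4) = -3(106) - 8 = -326
P(5) = -3(-326) - 8 = 970

970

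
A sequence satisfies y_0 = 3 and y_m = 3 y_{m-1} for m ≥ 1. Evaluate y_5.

729

y_1 = 3·3 = 9
y_2 = 3·9 = 27
y_3 = 3·27 = 81
y_4 = 3·81 = 243
y_5 = 3·243 = 729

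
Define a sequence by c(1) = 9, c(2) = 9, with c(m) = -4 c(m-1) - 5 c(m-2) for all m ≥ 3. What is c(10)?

c(3) = -4(9) - 5(9) = -81
c(4) = -4(-81) - 5(9) = 279
c(5) = -4(279) - 5(-81) = -711
c(6) = -4(-711) - 5(279) = 1449
c(7) = -4(1449) - 5(-711) = -2241
c(8) = -4(-2241) - 5(1449) = 1719
c(9) = -4(1719) - 5(-2241) = 4329
c(10) = -4(4329) - 5(1719) = -25911

-25911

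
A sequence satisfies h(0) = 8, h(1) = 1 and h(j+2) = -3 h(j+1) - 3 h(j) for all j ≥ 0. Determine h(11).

-6075

h(2) = -3*1 - 3*8 = -27
h(3) = -3*(-27) - 3*1 = 78
h(4) = -3*78 - 3*(-27) = -153
h(5) = -3*(-153) - 3*78 = 225
h(6) = -3*225 - 3*(-153) = -216
h(7) = -3*(-216) - 3*225 = -27
h(8) = -3*(-27) - 3*(-216) = 729
h(9) = -3*729 - 3*(-27) = -2106
h(10) = -3*(-2106) - 3*729 = 4131
h(11) = -3*4131 - 3*(-2106) = -6075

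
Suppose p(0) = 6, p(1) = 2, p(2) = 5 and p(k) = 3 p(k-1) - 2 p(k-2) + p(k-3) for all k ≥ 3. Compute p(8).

1246

p(3) = 3*5 - 2*2 + 6 = 17
p(4) = 3*17 - 2*5 + 2 = 43
p(5) = 3*43 - 2*17 + 5 = 100
p(6) = 3*100 - 2*43 + 17 = 231
p(7) = 3*231 - 2*100 + 43 = 536
p(8) = 3*536 - 2*231 + 100 = 1246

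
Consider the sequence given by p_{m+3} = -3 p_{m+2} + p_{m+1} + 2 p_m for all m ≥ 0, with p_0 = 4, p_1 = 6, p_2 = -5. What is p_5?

259

p_3 = -3(-5) + 6 + 2(4) = 29
p_4 = -3(29) + (-5) + 2(6) = -80
p_5 = -3(-80) + 29 + 2(-5) = 259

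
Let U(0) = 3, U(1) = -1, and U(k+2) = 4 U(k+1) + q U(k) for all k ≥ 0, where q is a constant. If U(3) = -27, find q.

U(2) = -4 + 3q
U(3) = -16 + 11q
So -16 + 11q = -27, giving q = -1.

-1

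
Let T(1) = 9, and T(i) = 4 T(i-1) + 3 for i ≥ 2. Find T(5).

2559

T(2) = 4(9) + 3 = 39
T(3) = 4(39) + 3 = 159
T(4) = 4(159) + 3 = 639
T(5) = 4(639) + 3 = 2559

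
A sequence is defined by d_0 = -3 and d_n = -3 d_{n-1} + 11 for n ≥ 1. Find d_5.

1400

d_1 = -3*(-3) + 11 = 20
d_2 = -3*20 + 11 = -49
d_3 = -3*(-49) + 11 = 158
d_4 = -3*158 + 11 = -463
d_5 = -3*(-463) + 11 = 1400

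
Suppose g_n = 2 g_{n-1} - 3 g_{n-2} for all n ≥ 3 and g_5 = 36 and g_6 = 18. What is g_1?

Rearranging, g_{n-2} = (g_n - 2 g_{n-1}) / -3.
g_4 = (18 - 2(36)) / -3 = -54/-3 = 18
g_3 = (36 - 2(18)) / -3 = 0/-3 = 0
g_2 = (18 - 2(0)) / -3 = 18/-3 = -6
g_1 = (0 - 2(-6)) / -3 = 12/-3 = -4

-4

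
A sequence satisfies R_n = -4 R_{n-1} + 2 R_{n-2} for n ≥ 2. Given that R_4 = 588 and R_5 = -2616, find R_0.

Rearranging, R_{n-2} = (R_n + 4 R_{n-1}) / 2.
R_3 = (-2616 + 4*588) / 2 = -264/2 = -132
R_2 = (588 + 4*(-132)) / 2 = 60/2 = 30
R_1 = (-132 + 4*30) / 2 = -12/2 = -6
R_0 = (30 + 4*(-6)) / 2 = 6/2 = 3

3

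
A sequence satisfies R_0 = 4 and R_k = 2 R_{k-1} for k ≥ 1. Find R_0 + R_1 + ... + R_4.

R_1 = 2*4 = 8
R_2 = 2*8 = 16
R_3 = 2*16 = 32
R_4 = 2*32 = 64
Sum = 4 + 8 + 16 + 32 + 64 = 124

124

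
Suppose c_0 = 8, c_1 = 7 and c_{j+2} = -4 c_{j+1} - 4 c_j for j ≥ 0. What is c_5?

c_2 = -4(7) - 4(8) = -60
c_3 = -4(-60) - 4(7) = 212
c_4 = -4(212) - 4(-60) = -608
c_5 = -4(-608) - 4(212) = 1584

1584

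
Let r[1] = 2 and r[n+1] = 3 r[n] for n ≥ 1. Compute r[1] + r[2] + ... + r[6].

r[2] = 3*2 = 6
r[3] = 3*6 = 18
r[4] = 3*18 = 54
r[5] = 3*54 = 162
r[6] = 3*162 = 486
Sum = 2 + 6 + 18 + 54 + 162 + 486 = 728

728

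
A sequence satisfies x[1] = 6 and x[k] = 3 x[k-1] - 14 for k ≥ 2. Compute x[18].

The fixed point is -14/(1 - 3) = 7, so x[k] - 7 = 3(x[k-1] - 7).
Hence x[k] = -1·3^{k-1} + 7.
x[18] = -1·3^{17} + 7 = -1·129140163 + 7 = -129140156.

-129140156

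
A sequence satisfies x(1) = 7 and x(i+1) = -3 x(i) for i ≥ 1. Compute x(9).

45927

x(2) = -3(7) = -21
x(3) = -3(-21) = 63
x(4) = -3(63) = -189
x(5) = -3(-189) = 567
x(6) = -3(567) = -1701
x(7) = -3(-1701) = 5103
x(8) = -3(5103) = -15309
x(9) = -3(-15309) = 45927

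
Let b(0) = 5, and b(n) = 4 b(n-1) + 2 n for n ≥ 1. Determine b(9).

b(1) = 4·5 + 2 = 22
b(2) = 4·22 + 4 = 92
b(3) = 4·92 + 6 = 374
b(4) = 4·374 + 8 = 1504
b(5) = 4·1504 + 10 = 6026
b(6) = 4·6026 + 12 = 24116
b(7) = 4·24116 + 14 = 96478
b(8) = 4·96478 + 16 = 385928
b(9) = 4·385928 + 18 = 1543730

1543730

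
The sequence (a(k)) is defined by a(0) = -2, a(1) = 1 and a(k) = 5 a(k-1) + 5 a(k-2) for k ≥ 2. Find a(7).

a(2) = 5(1) + 5(-2) = -5
a(3) = 5(-5) + 5(1) = -20
a(4) = 5(-20) + 5(-5) = -125
a(5) = 5(-125) + 5(-20) = -725
a(6) = 5(-725) + 5(-125) = -4250
a(7) = 5(-4250) + 5(-725) = -24875

-24875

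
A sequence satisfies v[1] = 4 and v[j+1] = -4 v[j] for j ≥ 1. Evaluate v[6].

v[2] = -4(4) = -16
v[3] = -4(-16) = 64
v[4] = -4(64) = -256
v[5] = -4(-256) = 1024
v[6] = -4(1024) = -4096

-4096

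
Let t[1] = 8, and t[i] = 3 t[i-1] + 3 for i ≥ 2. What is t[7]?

t[2] = 3*8 + 3 = 27
t[3] = 3*27 + 3 = 84
t[4] = 3*84 + 3 = 255
t[5] = 3*255 + 3 = 768
t[6] = 3*768 + 3 = 2307
t[7] = 3*2307 + 3 = 6924

6924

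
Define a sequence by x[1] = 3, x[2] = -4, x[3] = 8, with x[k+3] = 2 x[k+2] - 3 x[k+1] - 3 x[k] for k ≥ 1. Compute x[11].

4463

x[4] = 2*8 - 3*(-4) - 3*3 = 19
x[5] = 2*19 - 3*8 - 3*(-4) = 26
x[6] = 2*26 - 3*19 - 3*8 = -29
x[7] = 2*(-29) - 3*26 - 3*19 = -193
x[8] = 2*(-193) - 3*(-29) - 3*26 = -377
x[9] = 2*(-377) - 3*(-193) - 3*(-29) = -88
x[10] = 2*(-88) - 3*(-377) - 3*(-193) = 1534
x[11] = 2*1534 - 3*(-88) - 3*(-377) = 4463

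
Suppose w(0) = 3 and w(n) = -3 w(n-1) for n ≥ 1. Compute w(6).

w(1) = -3*3 = -9
w(2) = -3*(-9) = 27
w(3) = -3*27 = -81
w(4) = -3*(-81) = 243
w(5) = -3*243 = -729
w(6) = -3*(-729) = 2187

2187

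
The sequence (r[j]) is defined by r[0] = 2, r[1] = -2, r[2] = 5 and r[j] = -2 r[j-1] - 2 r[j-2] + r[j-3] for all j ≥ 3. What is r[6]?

r[3] = -2*5 - 2*(-2) + 2 = -4
r[4] = -2*(-4) - 2*5 + (-2) = -4
r[5] = -2*(-4) - 2*(-4) + 5 = 21
r[6] = -2*21 - 2*(-4) + (-4) = -38

-38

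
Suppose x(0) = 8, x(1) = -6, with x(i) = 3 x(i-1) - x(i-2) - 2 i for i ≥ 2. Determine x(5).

x(2) = 3·(-6) - 8 - 4 = -30
x(3) = 3·(-30) - (-6) - 6 = -90
x(4) = 3·(-90) - (-30) - 8 = -248
x(5) = 3·(-248) - (-90) - 10 = -664

-664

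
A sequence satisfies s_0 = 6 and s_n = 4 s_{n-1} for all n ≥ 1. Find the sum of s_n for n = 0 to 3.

510

s_1 = 4(6) = 24
s_2 = 4(24) = 96
s_3 = 4(96) = 384
Sum = 6 + 24 + 96 + 384 = 510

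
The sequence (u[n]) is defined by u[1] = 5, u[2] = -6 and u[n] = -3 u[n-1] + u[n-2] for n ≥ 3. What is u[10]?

-97455

u[3] = -3*(-6) + 5 = 23
u[4] = -3*23 + (-6) = -75
u[5] = -3*(-75) + 23 = 248
u[6] = -3*248 + (-75) = -819
u[7] = -3*(-819) + 248 = 2705
u[8] = -3*2705 + (-819) = -8934
u[9] = -3*(-8934) + 2705 = 29507
u[10] = -3*29507 + (-8934) = -97455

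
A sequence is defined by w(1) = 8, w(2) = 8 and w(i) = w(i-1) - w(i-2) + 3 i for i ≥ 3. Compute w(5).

19

w(3) = 8 - 8 + 9 = 9
w(4) = 9 - 8 + 12 = 13
w(5) = 13 - 9 + 15 = 19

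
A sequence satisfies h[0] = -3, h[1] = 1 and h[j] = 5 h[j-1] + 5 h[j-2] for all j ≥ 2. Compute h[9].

h[2] = 5*1 + 5*(-3) = -10
h[3] = 5*(-10) + 5*1 = -45
h[4] = 5*(-45) + 5*(-10) = -275
h[5] = 5*(-275) + 5*(-45) = -1600
h[6] = 5*(-1600) + 5*(-275) = -9375
h[7] = 5*(-9375) + 5*(-1600) = -54875
h[8] = 5*(-54875) + 5*(-9375) = -321250
h[9] = 5*(-321250) + 5*(-54875) = -1880625

-1880625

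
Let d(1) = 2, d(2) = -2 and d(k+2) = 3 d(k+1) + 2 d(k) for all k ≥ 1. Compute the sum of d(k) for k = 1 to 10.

-27264

d(3) = 3(-2) + 2(2) = -2
d(4) = 3(-2) + 2(-2) = -10
d(5) = 3(-10) + 2(-2) = -34
d(6) = 3(-34) + 2(-10) = -122
d(7) = 3(-122) + 2(-34) = -434
d(8) = 3(-434) + 2(-122) = -1546
d(9) = 3(-1546) + 2(-434) = -5506
d(10) = 3(-5506) + 2(-1546) = -19610
Sum = 2 + (-2) + (-2) + (-10) + (-34) + (-122) + (-434) + (-1546) + (-5506) + (-19610) = -27264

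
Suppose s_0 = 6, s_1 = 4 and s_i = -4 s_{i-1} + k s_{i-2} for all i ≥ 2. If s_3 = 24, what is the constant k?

s_2 = -16 + 6k
s_3 = 64 - 20k
So 64 - 20k = 24, giving k = 2.

2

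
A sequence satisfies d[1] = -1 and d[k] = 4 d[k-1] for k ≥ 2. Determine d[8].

d[2] = 4*(-1) = -4
d[3] = 4*(-4) = -16
d[4] = 4*(-16) = -64
d[5] = 4*(-64) = -256
d[6] = 4*(-256) = -1024
d[7] = 4*(-1024) = -4096
d[8] = 4*(-4096) = -16384

-16384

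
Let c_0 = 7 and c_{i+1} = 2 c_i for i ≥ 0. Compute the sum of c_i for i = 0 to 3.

c_1 = 2*7 = 14
c_2 = 2*14 = 28
c_3 = 2*28 = 56
Sum = 7 + 14 + 28 + 56 = 105

105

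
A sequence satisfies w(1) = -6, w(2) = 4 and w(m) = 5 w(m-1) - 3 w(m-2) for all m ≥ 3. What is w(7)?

14402

w(3) = 5(4) - 3(-6) = 38
w(4) = 5(38) - 3(4) = 178
w(5) = 5(178) - 3(38) = 776
w(6) = 5(776) - 3(178) = 3346
w(7) = 5(3346) - 3(776) = 14402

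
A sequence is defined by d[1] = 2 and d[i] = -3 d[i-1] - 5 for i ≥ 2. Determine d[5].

262

d[2] = -3·2 - 5 = -11
d[3] = -3·(-11) - 5 = 28
d[4] = -3·28 - 5 = -89
d[5] = -3·(-89) - 5 = 262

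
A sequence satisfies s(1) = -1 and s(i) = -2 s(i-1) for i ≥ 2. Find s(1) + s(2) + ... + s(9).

-171

s(2) = -2*(-1) = 2
s(3) = -2*2 = -4
s(4) = -2*(-4) = 8
s(5) = -2*8 = -16
s(6) = -2*(-16) = 32
s(7) = -2*32 = -64
s(8) = -2*(-64) = 128
s(9) = -2*128 = -256
Sum = (-1) + 2 + (-4) + 8 + (-16) + 32 + (-64) + 128 + (-256) = -171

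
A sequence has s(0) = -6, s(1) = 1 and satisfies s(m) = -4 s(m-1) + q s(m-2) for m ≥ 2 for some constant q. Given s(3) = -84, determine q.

s(2) = -4 - 6q
s(3) = 16 + 25q
So 16 + 25q = -84, giving q = -4.

-4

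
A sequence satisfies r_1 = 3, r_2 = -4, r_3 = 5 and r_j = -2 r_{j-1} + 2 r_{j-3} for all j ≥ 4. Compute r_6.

10

r_4 = -2·5 + 2·3 = -4
r_5 = -2·(-4) + 2·(-4) = 0
r_6 = -2·0 + 2·5 = 10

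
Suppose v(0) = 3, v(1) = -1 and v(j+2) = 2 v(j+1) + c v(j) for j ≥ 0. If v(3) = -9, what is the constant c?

v(2) = -2 + 3c
v(3) = -4 + 5c
So -4 + 5c = -9, giving c = -1.

-1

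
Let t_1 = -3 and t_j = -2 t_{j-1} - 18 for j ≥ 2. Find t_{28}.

-402653190

The fixed point is -18/(1 + 2) = -6, so t_j + 6 = -2(t_{j-1} + 6).
Hence t_j = 3·(-2)^{j-1} - 6.
t_{28} = 3·(-2)^{27} - 6 = 3·-134217728 - 6 = -402653190.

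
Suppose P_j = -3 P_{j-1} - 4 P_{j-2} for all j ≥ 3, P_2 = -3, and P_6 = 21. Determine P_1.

Let P_1 = w.
P_3 = 9 - 4w
P_4 = -15 + 12w
P_5 = 9 - 20w
P_6 = 33 + 12w
So 33 + 12w = 21, giving w = -1.

-1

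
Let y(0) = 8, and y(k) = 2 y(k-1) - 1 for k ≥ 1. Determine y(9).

y(1) = 2·8 - 1 = 15
y(2) = 2·15 - 1 = 29
y(3) = 2·29 - 1 = 57
y(4) = 2·57 - 1 = 113
y(5) = 2·113 - 1 = 225
y(6) = 2·225 - 1 = 449
y(7) = 2·449 - 1 = 897
y(8) = 2·897 - 1 = 1793
y(9) = 2·1793 - 1 = 3585

3585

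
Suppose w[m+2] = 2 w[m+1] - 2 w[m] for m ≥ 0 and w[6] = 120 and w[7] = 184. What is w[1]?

Rearranging, w[m-2] = (w[m] - 2 w[m-1]) / -2.
w[5] = (184 - 2(120)) / -2 = -56/-2 = 28
w[4] = (120 - 2(28)) / -2 = 64/-2 = -32
w[3] = (28 - 2(-32)) / -2 = 92/-2 = -46
w[2] = (-32 - 2(-46)) / -2 = 60/-2 = -30
w[1] = (-46 - 2(-30)) / -2 = 14/-2 = -7

-7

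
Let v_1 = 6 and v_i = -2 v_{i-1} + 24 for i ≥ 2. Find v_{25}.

The fixed point is 24/(1 + 2) = 8, so v_i - 8 = -2(v_{i-1} - 8).
Hence v_i = -2·(-2)^{i-1} + 8.
v_{25} = -2·(-2)^{24} + 8 = -2·16777216 + 8 = -33554424.

-33554424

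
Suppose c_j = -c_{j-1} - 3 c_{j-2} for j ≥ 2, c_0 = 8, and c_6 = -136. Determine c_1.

7

Let c_1 = z.
c_2 = -24 - z
c_3 = 24 - 2z
c_4 = 48 + 5z
c_5 = -120 + z
c_6 = -24 - 16z
So -24 - 16z = -136, giving z = 7.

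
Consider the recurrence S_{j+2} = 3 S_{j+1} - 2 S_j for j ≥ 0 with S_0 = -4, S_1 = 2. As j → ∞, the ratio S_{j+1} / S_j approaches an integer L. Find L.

The characteristic equation is r^2 - 3r + 2 = 0, which factors as (r - 2)(r - 1) = 0.
So the roots are 2 and 1. Since |2| > |1| and the coefficient of 2^j is non-zero, the ratio tends to 2.

2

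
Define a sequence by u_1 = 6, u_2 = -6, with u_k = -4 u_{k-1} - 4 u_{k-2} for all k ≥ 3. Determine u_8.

1920

u_3 = -4(-6) - 4(6) = 0
u_4 = -4(0) - 4(-6) = 24
u_5 = -4(24) - 4(0) = -96
u_6 = -4(-96) - 4(24) = 288
u_7 = -4(288) - 4(-96) = -768
u_8 = -4(-768) - 4(288) = 1920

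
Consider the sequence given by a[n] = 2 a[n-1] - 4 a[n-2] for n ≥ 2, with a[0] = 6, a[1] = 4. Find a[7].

256

a[2] = 2·4 - 4·6 = -16
a[3] = 2·(-16) - 4·4 = -48
a[4] = 2·(-48) - 4·(-16) = -32
a[5] = 2·(-32) - 4·(-48) = 128
a[6] = 2·128 - 4·(-32) = 384
a[7] = 2·384 - 4·128 = 256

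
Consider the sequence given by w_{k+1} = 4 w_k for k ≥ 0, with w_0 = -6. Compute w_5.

-6144

w_1 = 4·(-6) = -24
w_2 = 4·(-24) = -96
w_3 = 4·(-96) = -384
w_4 = 4·(-384) = -1536
w_5 = 4·(-1536) = -6144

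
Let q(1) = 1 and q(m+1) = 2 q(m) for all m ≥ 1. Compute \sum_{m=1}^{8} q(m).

q(2) = 2(1) = 2
q(3) = 2(2) = 4
q(4) = 2(4) = 8
q(5) = 2(8) = 16
q(6) = 2(16) = 32
q(7) = 2(32) = 64
q(8) = 2(64) = 128
Sum = 1 + 2 + 4 + 8 + 16 + 32 + 64 + 128 = 255

255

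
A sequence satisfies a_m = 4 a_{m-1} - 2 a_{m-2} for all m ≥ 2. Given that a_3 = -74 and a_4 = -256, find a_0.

Rearranging, a_{m-2} = (a_m - 4 a_{m-1}) / -2.
a_2 = (-256 - 4(-74)) / -2 = 40/-2 = -20
a_1 = (-74 - 4(-20)) / -2 = 6/-2 = -3
a_0 = (-20 - 4(-3)) / -2 = -8/-2 = 4

4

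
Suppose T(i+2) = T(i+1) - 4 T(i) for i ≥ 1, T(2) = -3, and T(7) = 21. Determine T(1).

Let T(1) = w.
T(3) = -3 - 4w
T(4) = 9 - 4w
T(5) = 21 + 12w
T(6) = -15 + 28w
T(7) = -99 - 20w
So -99 - 20w = 21, giving w = -6.

-6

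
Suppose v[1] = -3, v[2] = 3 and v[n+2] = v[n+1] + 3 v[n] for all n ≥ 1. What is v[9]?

v[3] = 3 + 3(-3) = -6
v[4] = (-6) + 3(3) = 3
v[5] = 3 + 3(-6) = -15
v[6] = (-15) + 3(3) = -6
v[7] = (-6) + 3(-15) = -51
v[8] = (-51) + 3(-6) = -69
v[9] = (-69) + 3(-51) = -222

-222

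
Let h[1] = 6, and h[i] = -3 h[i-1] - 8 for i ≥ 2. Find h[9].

52486

h[2] = -3(6) - 8 = -26
h[3] = -3(-26) - 8 = 70
h[4] = -3(70) - 8 = -218
h[5] = -3(-218) - 8 = 646
h[6] = -3(646) - 8 = -1946
h[7] = -3(-1946) - 8 = 5830
h[8] = -3(5830) - 8 = -17498
h[9] = -3(-17498) - 8 = 52486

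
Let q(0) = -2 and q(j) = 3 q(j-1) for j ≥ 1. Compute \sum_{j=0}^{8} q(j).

-19682

q(1) = 3·(-2) = -6
q(2) = 3·(-6) = -18
q(3) = 3·(-18) = -54
q(4) = 3·(-54) = -162
q(5) = 3·(-162) = -486
q(6) = 3·(-486) = -1458
q(7) = 3·(-1458) = -4374
q(8) = 3·(-4374) = -13122
Sum = (-2) + (-6) + (-18) + (-54) + (-162) + (-486) + (-1458) + (-4374) + (-13122) = -19682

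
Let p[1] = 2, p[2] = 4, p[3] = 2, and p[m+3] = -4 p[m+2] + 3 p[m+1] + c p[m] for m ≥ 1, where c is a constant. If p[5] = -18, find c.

p[4] = 4 + 2c
p[5] = -10 - 4c
So -10 - 4c = -18, giving c = 2.

2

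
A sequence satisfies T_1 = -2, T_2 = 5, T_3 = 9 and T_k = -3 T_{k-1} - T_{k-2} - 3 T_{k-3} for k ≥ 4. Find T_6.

-163

T_4 = -3·9 - 5 - 3·(-2) = -26
T_5 = -3·(-26) - 9 - 3·5 = 54
T_6 = -3·54 - (-26) - 3·9 = -163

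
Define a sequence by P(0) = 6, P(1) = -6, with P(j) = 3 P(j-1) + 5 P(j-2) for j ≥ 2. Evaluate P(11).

1509576

P(2) = 3*(-6) + 5*6 = 12
P(3) = 3*12 + 5*(-6) = 6
P(4) = 3*6 + 5*12 = 78
P(5) = 3*78 + 5*6 = 264
P(6) = 3*264 + 5*78 = 1182
P(7) = 3*1182 + 5*264 = 4866
P(8) = 3*4866 + 5*1182 = 20508
P(9) = 3*20508 + 5*4866 = 85854
P(10) = 3*85854 + 5*20508 = 360102
P(11) = 3*360102 + 5*85854 = 1509576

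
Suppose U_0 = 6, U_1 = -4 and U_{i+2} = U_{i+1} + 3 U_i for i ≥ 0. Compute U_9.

1874

U_2 = (-4) + 3·6 = 14
U_3 = 14 + 3·(-4) = 2
U_4 = 2 + 3·14 = 44
U_5 = 44 + 3·2 = 50
U_6 = 50 + 3·44 = 182
U_7 = 182 + 3·50 = 332
U_8 = 332 + 3·182 = 878
U_9 = 878 + 3·332 = 1874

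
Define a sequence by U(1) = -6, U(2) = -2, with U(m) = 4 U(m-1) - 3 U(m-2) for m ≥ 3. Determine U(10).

39358

U(3) = 4·(-2) - 3·(-6) = 10
U(4) = 4·10 - 3·(-2) = 46
U(5) = 4·46 - 3·10 = 154
U(6) = 4·154 - 3·46 = 478
U(7) = 4·478 - 3·154 = 1450
U(8) = 4·1450 - 3·478 = 4366
U(9) = 4·4366 - 3·1450 = 13114
U(10) = 4·13114 - 3·4366 = 39358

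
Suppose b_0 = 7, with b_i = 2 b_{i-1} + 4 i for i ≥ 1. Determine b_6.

b_1 = 2(7) + 4 = 18
b_2 = 2(18) + 8 = 44
b_3 = 2(44) + 12 = 100
b_4 = 2(100) + 16 = 216
b_5 = 2(216) + 20 = 452
b_6 = 2(452) + 24 = 928

928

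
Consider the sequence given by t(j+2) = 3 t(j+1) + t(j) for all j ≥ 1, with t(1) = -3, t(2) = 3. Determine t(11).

89601

t(3) = 3*3 + (-3) = 6
t(4) = 3*6 + 3 = 21
t(5) = 3*21 + 6 = 69
t(6) = 3*69 + 21 = 228
t(7) = 3*228 + 69 = 753
t(8) = 3*753 + 228 = 2487
t(9) = 3*2487 + 753 = 8214
t(10) = 3*8214 + 2487 = 27129
t(11) = 3*27129 + 8214 = 89601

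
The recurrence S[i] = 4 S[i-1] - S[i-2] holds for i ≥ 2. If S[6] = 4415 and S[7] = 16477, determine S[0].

Rearranging, S[i-2] = -(S[i] - 4 S[i-1]).
S[5] = -(16477 - 4·4415) = 1183
S[4] = -(4415 - 4·1183) = 317
S[3] = -(1183 - 4·317) = 85
S[2] = -(317 - 4·85) = 23
S[1] = -(85 - 4·23) = 7
S[0] = -(23 - 4·7) = 5

5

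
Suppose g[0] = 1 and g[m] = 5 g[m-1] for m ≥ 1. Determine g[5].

3125

g[1] = 5*1 = 5
g[2] = 5*5 = 25
g[3] = 5*25 = 125
g[4] = 5*125 = 625
g[5] = 5*625 = 3125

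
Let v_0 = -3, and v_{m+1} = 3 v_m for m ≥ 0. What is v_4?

-243

v_1 = 3*(-3) = -9
v_2 = 3*(-9) = -27
v_3 = 3*(-27) = -81
v_4 = 3*(-81) = -243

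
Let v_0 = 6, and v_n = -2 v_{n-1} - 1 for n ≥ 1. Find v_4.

101

v_1 = -2*6 - 1 = -13
v_2 = -2*(-13) - 1 = 25
v_3 = -2*25 - 1 = -51
v_4 = -2*(-51) - 1 = 101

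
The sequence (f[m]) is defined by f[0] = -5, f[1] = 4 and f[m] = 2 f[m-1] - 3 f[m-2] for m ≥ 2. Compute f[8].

f[2] = 2(4) - 3(-5) = 23
f[3] = 2(23) - 3(4) = 34
f[4] = 2(34) - 3(23) = -1
f[5] = 2(-1) - 3(34) = -104
f[6] = 2(-104) - 3(-1) = -205
f[7] = 2(-205) - 3(-104) = -98
f[8] = 2(-98) - 3(-205) = 419

419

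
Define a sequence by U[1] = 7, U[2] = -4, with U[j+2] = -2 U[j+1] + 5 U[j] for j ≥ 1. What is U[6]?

U[3] = -2(-4) + 5(7) = 43
U[4] = -2(43) + 5(-4) = -106
U[5] = -2(-106) + 5(43) = 427
U[6] = -2(427) + 5(-106) = -1384

-1384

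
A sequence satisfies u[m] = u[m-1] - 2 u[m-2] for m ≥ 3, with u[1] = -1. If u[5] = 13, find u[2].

Let u[2] = w.
u[3] = 2 + w
u[4] = 2 - w
u[5] = -2 - 3w
So -2 - 3w = 13, giving w = -5.

-5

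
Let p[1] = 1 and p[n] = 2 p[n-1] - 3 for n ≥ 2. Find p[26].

-67108861

The fixed point is -3/(1 - 2) = 3, so p[n] - 3 = 2(p[n-1] - 3).
Hence p[n] = -2·2^{n-1} + 3.
p[26] = -2·2^{25} + 3 = -2·33554432 + 3 = -67108861.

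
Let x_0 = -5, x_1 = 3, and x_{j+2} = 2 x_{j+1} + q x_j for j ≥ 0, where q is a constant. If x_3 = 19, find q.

x_2 = 6 - 5q
x_3 = 12 - 7q
So 12 - 7q = 19, giving q = -1.

-1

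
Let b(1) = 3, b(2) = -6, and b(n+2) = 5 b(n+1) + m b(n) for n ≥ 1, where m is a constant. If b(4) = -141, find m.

1

b(3) = -30 + 3m
b(4) = -150 + 9m
So -150 + 9m = -141, giving m = 1.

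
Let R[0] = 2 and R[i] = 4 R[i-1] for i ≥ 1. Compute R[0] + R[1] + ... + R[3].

R[1] = 4(2) = 8
R[2] = 4(8) = 32
R[3] = 4(32) = 128
Sum = 2 + 8 + 32 + 128 = 170

170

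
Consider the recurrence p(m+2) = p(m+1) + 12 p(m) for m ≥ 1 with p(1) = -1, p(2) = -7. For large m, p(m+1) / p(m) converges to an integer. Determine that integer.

4

The characteristic equation is r^2 - r - 12 = 0, which factors as (r - 4)(r + 3) = 0.
So the roots are 4 and -3. Since |4| > |-3| and the coefficient of 4^m is non-zero, the ratio tends to 4.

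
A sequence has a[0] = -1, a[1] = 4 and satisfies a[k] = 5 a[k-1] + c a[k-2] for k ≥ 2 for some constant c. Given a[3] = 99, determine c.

a[2] = 20 - c
a[3] = 100 - c
So 100 - c = 99, giving c = 1.

1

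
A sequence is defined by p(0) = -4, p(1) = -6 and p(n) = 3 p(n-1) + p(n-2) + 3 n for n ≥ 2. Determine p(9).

-52407

p(2) = 3·(-6) + (-4) + 6 = -16
p(3) = 3·(-16) + (-6) + 9 = -45
p(4) = 3·(-45) + (-16) + 12 = -139
p(5) = 3·(-139) + (-45) + 15 = -447
p(6) = 3·(-447) + (-139) + 18 = -1462
p(7) = 3·(-1462) + (-447) + 21 = -4812
p(8) = 3·(-4812) + (-1462) + 24 = -15874
p(9) = 3·(-15874) + (-4812) + 27 = -52407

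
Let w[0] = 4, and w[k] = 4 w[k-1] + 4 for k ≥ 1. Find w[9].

1398100

w[1] = 4·4 + 4 = 20
w[2] = 4·20 + 4 = 84
w[3] = 4·84 + 4 = 340
w[4] = 4·340 + 4 = 1364
w[5] = 4·1364 + 4 = 5460
w[6] = 4·5460 + 4 = 21844
w[7] = 4·21844 + 4 = 87380
w[8] = 4·87380 + 4 = 349524
w[9] = 4·349524 + 4 = 1398100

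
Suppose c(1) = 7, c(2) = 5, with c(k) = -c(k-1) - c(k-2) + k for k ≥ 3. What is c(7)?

9

c(3) = -5 - 7 + 3 = -9
c(4) = -(-9) - 5 + 4 = 8
c(5) = -8 - (-9) + 5 = 6
c(6) = -6 - 8 + 6 = -8
c(7) = -(-8) - 6 + 7 = 9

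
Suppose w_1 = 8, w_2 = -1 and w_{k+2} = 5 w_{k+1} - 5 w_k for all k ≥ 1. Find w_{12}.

w_3 = 5·(-1) - 5·8 = -45
w_4 = 5·(-45) - 5·(-1) = -220
w_5 = 5·(-220) - 5·(-45) = -875
w_6 = 5·(-875) - 5·(-220) = -3275
w_7 = 5·(-3275) - 5·(-875) = -12000
w_8 = 5·(-12000) - 5·(-3275) = -43625
w_9 = 5·(-43625) - 5·(-12000) = -158125
w_{10} = 5·(-158125) - 5·(-43625) = -572500
w_{11} = 5·(-572500) - 5·(-158125) = -2071875
w_{12} = 5·(-2071875) - 5·(-572500) = -7496875

-7496875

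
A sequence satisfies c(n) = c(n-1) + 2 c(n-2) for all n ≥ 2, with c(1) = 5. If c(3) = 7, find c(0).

-4

Let c(0) = z.
c(2) = 5 + 2z
c(3) = 15 + 2z
So 15 + 2z = 7, giving z = -4.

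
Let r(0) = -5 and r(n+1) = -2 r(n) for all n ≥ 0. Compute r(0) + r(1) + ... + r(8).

-855

r(1) = -2*(-5) = 10
r(2) = -2*10 = -20
r(3) = -2*(-20) = 40
r(4) = -2*40 = -80
r(5) = -2*(-80) = 160
r(6) = -2*160 = -320
r(7) = -2*(-320) = 640
r(8) = -2*640 = -1280
Sum = (-5) + 10 + (-20) + 40 + (-80) + 160 + (-320) + 640 + (-1280) = -855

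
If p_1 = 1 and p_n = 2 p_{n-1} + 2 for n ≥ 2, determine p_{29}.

805306366

The fixed point is 2/(1 - 2) = -2, so p_n + 2 = 2(p_{n-1} + 2).
Hence p_n = 3·2^{n-1} - 2.
p_{29} = 3·2^{28} - 2 = 3·268435456 - 2 = 805306366.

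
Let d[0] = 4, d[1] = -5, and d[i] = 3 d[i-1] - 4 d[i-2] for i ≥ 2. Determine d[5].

7

d[2] = 3*(-5) - 4*4 = -31
d[3] = 3*(-31) - 4*(-5) = -73
d[4] = 3*(-73) - 4*(-31) = -95
d[5] = 3*(-95) - 4*(-73) = 7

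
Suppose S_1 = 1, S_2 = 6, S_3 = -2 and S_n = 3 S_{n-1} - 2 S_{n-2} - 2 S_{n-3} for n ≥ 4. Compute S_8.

-456

S_4 = 3*(-2) - 2*6 - 2*1 = -20
S_5 = 3*(-20) - 2*(-2) - 2*6 = -68
S_6 = 3*(-68) - 2*(-20) - 2*(-2) = -160
S_7 = 3*(-160) - 2*(-68) - 2*(-20) = -304
S_8 = 3*(-304) - 2*(-160) - 2*(-68) = -456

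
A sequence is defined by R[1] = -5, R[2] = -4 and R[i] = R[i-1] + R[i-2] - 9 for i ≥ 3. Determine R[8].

-272

R[3] = (-4) + (-5) - 9 = -18
R[4] = (-18) + (-4) - 9 = -31
R[5] = (-31) + (-18) - 9 = -58
R[6] = (-58) + (-31) - 9 = -98
R[7] = (-98) + (-58) - 9 = -165
R[8] = (-165) + (-98) - 9 = -272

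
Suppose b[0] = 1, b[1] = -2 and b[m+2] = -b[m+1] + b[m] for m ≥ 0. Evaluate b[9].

b[2] = -(-2) + 1 = 3
b[3] = -3 + (-2) = -5
b[4] = -(-5) + 3 = 8
b[5] = -8 + (-5) = -13
b[6] = -(-13) + 8 = 21
b[7] = -21 + (-13) = -34
b[8] = -(-34) + 21 = 55
b[9] = -55 + (-34) = -89

-89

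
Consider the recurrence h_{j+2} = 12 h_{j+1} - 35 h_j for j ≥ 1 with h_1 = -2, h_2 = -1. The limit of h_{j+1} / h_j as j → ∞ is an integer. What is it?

7

The characteristic equation is r^2 - 12r + 35 = 0, which factors as (r - 7)(r - 5) = 0.
So the roots are 7 and 5. Since |7| > |5| and the coefficient of 7^j is non-zero, the ratio tends to 7.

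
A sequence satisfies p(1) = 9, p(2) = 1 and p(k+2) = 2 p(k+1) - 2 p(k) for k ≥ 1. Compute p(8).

136

p(3) = 2*1 - 2*9 = -16
p(4) = 2*(-16) - 2*1 = -34
p(5) = 2*(-34) - 2*(-16) = -36
p(6) = 2*(-36) - 2*(-34) = -4
p(7) = 2*(-4) - 2*(-36) = 64
p(8) = 2*64 - 2*(-4) = 136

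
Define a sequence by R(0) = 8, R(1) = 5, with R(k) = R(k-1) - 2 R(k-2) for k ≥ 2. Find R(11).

291

R(2) = 5 - 2(8) = -11
R(3) = (-11) - 2(5) = -21
R(4) = (-21) - 2(-11) = 1
R(5) = 1 - 2(-21) = 43
R(6) = 43 - 2(1) = 41
R(7) = 41 - 2(43) = -45
R(8) = (-45) - 2(41) = -127
R(9) = (-127) - 2(-45) = -37
R(10) = (-37) - 2(-127) = 217
R(11) = 217 - 2(-37) = 291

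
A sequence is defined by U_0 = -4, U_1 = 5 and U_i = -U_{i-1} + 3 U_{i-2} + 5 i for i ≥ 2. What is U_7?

815

U_2 = -5 + 3*(-4) + 10 = -7
U_3 = -(-7) + 3*5 + 15 = 37
U_4 = -37 + 3*(-7) + 20 = -38
U_5 = -(-38) + 3*37 + 25 = 174
U_6 = -174 + 3*(-38) + 30 = -258
U_7 = -(-258) + 3*174 + 35 = 815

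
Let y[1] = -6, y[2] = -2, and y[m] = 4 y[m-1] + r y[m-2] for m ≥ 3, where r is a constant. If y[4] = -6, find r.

y[3] = -8 - 6r
y[4] = -32 - 26r
So -32 - 26r = -6, giving r = -1.

-1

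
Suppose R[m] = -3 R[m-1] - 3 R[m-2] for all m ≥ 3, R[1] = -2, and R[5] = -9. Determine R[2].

Let R[2] = x.
R[3] = 6 - 3x
R[4] = -18 + 6x
R[5] = 36 - 9x
So 36 - 9x = -9, giving x = 5.

5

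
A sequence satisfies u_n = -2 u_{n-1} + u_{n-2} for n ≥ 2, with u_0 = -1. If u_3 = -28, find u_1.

Let u_1 = v.
u_2 = -1 - 2v
u_3 = 2 + 5v
So 2 + 5v = -28, giving v = -6.

-6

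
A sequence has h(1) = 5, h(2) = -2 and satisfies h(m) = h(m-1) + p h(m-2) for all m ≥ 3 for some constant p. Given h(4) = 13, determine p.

5

h(3) = -2 + 5p
h(4) = -2 + 3p
So -2 + 3p = 13, giving p = 5.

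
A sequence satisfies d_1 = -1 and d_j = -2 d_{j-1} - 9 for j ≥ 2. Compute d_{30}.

-1073741827

The fixed point is -9/(1 + 2) = -3, so d_j + 3 = -2(d_{j-1} + 3).
Hence d_j = 2·(-2)^{j-1} - 3.
d_{30} = 2·(-2)^{29} - 3 = 2·-536870912 - 3 = -1073741827.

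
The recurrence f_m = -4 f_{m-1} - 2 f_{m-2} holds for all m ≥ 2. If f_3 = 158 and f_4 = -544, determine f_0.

Rearranging, f_{m-2} = (f_m + 4 f_{m-1}) / -2.
f_2 = (-544 + 4*158) / -2 = 88/-2 = -44
f_1 = (158 + 4*(-44)) / -2 = -18/-2 = 9
f_0 = (-44 + 4*9) / -2 = -8/-2 = 4

4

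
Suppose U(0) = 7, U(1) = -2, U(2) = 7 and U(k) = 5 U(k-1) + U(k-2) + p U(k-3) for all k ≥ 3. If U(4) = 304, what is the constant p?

4

U(3) = 33 + 7p
U(4) = 172 + 33p
So 172 + 33p = 304, giving p = 4.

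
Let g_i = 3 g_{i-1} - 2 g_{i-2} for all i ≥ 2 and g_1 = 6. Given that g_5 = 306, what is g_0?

Let g_0 = w.
g_2 = 18 - 2w
g_3 = 42 - 6w
g_4 = 90 - 14w
g_5 = 186 - 30w
So 186 - 30w = 306, giving w = -4.

-4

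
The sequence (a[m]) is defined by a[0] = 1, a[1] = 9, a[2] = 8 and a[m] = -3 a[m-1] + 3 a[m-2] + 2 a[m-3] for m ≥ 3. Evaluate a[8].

3080

a[3] = -3·8 + 3·9 + 2·1 = 5
a[4] = -3·5 + 3·8 + 2·9 = 27
a[5] = -3·27 + 3·5 + 2·8 = -50
a[6] = -3·(-50) + 3·27 + 2·5 = 241
a[7] = -3·241 + 3·(-50) + 2·27 = -819
a[8] = -3·(-819) + 3·241 + 2·(-50) = 3080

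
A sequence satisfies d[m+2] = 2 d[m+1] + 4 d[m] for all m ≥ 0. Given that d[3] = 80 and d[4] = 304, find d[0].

Rearranging, d[m-2] = (d[m] - 2 d[m-1]) / 4.
d[2] = (304 - 2*80) / 4 = 144/4 = 36
d[1] = (80 - 2*36) / 4 = 8/4 = 2
d[0] = (36 - 2*2) / 4 = 32/4 = 8

8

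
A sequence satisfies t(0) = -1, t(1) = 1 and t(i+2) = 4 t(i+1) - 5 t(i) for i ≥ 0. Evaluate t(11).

-22049

t(2) = 4·1 - 5·(-1) = 9
t(3) = 4·9 - 5·1 = 31
t(4) = 4·31 - 5·9 = 79
t(5) = 4·79 - 5·31 = 161
t(6) = 4·161 - 5·79 = 249
t(7) = 4·249 - 5·161 = 191
t(8) = 4·191 - 5·249 = -481
t(9) = 4·(-481) - 5·191 = -2879
t(10) = 4·(-2879) - 5·(-481) = -9111
t(11) = 4·(-9111) - 5·(-2879) = -22049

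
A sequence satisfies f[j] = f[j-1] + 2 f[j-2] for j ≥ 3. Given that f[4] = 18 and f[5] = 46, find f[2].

Rearranging, f[j-2] = (f[j] - f[j-1]) / 2.
f[3] = (46 - 18) / 2 = 28/2 = 14
f[2] = (18 - 14) / 2 = 4/2 = 2

2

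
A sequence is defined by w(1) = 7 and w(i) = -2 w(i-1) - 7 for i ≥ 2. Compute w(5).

w(2) = -2(7) - 7 = -21
w(3) = -2(-21) - 7 = 35
w(4) = -2(35) - 7 = -77
w(5) = -2(-77) - 7 = 147

147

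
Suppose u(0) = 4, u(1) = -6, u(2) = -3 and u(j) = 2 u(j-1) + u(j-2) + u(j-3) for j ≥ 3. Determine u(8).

u(3) = 2(-3) + (-6) + 4 = -8
u(4) = 2(-8) + (-3) + (-6) = -25
u(5) = 2(-25) + (-8) + (-3) = -61
u(6) = 2(-61) + (-25) + (-8) = -155
u(7) = 2(-155) + (-61) + (-25) = -396
u(8) = 2(-396) + (-155) + (-61) = -1008

-1008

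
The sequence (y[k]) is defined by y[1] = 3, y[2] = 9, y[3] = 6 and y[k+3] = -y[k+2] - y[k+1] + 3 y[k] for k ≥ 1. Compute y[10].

-159

y[4] = -6 - 9 + 3(3) = -6
y[5] = -(-6) - 6 + 3(9) = 27
y[6] = -27 - (-6) + 3(6) = -3
y[7] = -(-3) - 27 + 3(-6) = -42
y[8] = -(-42) - (-3) + 3(27) = 126
y[9] = -126 - (-42) + 3(-3) = -93
y[10] = -(-93) - 126 + 3(-42) = -159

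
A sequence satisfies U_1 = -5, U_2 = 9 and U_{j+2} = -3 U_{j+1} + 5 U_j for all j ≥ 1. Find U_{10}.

1112109

U_3 = -3·9 + 5·(-5) = -52
U_4 = -3·(-52) + 5·9 = 201
U_5 = -3·201 + 5·(-52) = -863
U_6 = -3·(-863) + 5·201 = 3594
U_7 = -3·3594 + 5·(-863) = -15097
U_8 = -3·(-15097) + 5·3594 = 63261
U_9 = -3·63261 + 5·(-15097) = -265268
U_{10} = -3·(-265268) + 5·63261 = 1112109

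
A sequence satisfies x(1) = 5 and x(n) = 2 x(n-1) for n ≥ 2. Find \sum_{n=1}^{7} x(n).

635

x(2) = 2(5) = 10
x(3) = 2(10) = 20
x(4) = 2(20) = 40
x(5) = 2(40) = 80
x(6) = 2(80) = 160
x(7) = 2(160) = 320
Sum = 5 + 10 + 20 + 40 + 80 + 160 + 320 = 635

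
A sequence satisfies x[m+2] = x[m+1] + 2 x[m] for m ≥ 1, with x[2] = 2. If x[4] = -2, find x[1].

-4

Let x[1] = w.
x[3] = 2 + 2w
x[4] = 6 + 2w
So 6 + 2w = -2, giving w = -4.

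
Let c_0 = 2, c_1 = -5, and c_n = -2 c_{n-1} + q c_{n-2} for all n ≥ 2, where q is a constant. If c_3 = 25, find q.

c_2 = 10 + 2q
c_3 = -20 - 9q
So -20 - 9q = 25, giving q = -5.

-5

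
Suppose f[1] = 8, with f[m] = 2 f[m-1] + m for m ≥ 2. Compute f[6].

344

f[2] = 2*8 + 2 = 18
f[3] = 2*18 + 3 = 39
f[4] = 2*39 + 4 = 82
f[5] = 2*82 + 5 = 169
f[6] = 2*169 + 6 = 344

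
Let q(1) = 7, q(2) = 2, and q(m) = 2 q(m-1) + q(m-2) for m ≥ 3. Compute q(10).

q(3) = 2*2 + 7 = 11
q(4) = 2*11 + 2 = 24
q(5) = 2*24 + 11 = 59
q(6) = 2*59 + 24 = 142
q(7) = 2*142 + 59 = 343
q(8) = 2*343 + 142 = 828
q(9) = 2*828 + 343 = 1999
q(10) = 2*1999 + 828 = 4826

4826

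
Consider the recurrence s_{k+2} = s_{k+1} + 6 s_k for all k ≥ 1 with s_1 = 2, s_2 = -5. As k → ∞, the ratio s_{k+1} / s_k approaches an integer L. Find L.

The characteristic equation is r^2 - r - 6 = 0, which factors as (r - 3)(r + 2) = 0.
So the roots are 3 and -2. Since |3| > |-2| and the coefficient of 3^k is non-zero, the ratio tends to 3.

3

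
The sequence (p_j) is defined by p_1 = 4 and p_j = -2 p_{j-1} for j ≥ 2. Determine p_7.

p_2 = -2·4 = -8
p_3 = -2·(-8) = 16
p_4 = -2·16 = -32
p_5 = -2·(-32) = 64
p_6 = -2·64 = -128
p_7 = -2·(-128) = 256

256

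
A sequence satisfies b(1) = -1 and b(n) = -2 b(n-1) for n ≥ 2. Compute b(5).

-16

b(2) = -2(-1) = 2
b(3) = -2(2) = -4
b(4) = -2(-4) = 8
b(5) = -2(8) = -16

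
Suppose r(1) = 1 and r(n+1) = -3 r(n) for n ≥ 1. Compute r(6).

r(2) = -3·1 = -3
r(3) = -3·(-3) = 9
r(4) = -3·9 = -27
r(5) = -3·(-27) = 81
r(6) = -3·81 = -243

-243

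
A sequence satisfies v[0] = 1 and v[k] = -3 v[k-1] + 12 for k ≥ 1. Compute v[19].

2324522937

The fixed point is 12/(1 + 3) = 3, so v[k] - 3 = -3(v[k-1] - 3).
Hence v[k] = -2·(-3)^k + 3.
v[19] = -2·(-3)^{19} + 3 = -2·-1162261467 + 3 = 2324522937.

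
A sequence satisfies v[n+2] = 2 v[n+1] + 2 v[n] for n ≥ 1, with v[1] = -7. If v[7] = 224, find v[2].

Let v[2] = z.
v[3] = -14 + 2z
v[4] = -28 + 6z
v[5] = -84 + 16z
v[6] = -224 + 44z
v[7] = -616 + 120z
So -616 + 120z = 224, giving z = 7.

7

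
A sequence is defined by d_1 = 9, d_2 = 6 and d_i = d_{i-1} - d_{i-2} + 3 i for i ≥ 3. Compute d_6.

27

d_3 = 6 - 9 + 9 = 6
d_4 = 6 - 6 + 12 = 12
d_5 = 12 - 6 + 15 = 21
d_6 = 21 - 12 + 18 = 27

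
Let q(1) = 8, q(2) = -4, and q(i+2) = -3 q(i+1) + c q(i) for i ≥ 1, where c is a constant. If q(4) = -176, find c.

5

q(3) = 12 + 8c
q(4) = -36 - 28c
So -36 - 28c = -176, giving c = 5.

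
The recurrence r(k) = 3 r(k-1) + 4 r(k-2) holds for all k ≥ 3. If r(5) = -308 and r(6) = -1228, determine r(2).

Rearranging, r(k-2) = (r(k) - 3 r(k-1)) / 4.
r(4) = (-1228 - 3(-308)) / 4 = -304/4 = -76
r(3) = (-308 - 3(-76)) / 4 = -80/4 = -20
r(2) = (-76 - 3(-20)) / 4 = -16/4 = -4

-4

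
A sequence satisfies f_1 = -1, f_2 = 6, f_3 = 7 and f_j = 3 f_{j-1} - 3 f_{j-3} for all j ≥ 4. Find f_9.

f_4 = 3(7) - 3(-1) = 24
f_5 = 3(24) - 3(6) = 54
f_6 = 3(54) - 3(7) = 141
f_7 = 3(141) - 3(24) = 351
f_8 = 3(351) - 3(54) = 891
f_9 = 3(891) - 3(141) = 2250

2250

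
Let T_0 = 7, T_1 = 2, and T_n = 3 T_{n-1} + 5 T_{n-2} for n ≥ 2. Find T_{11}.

T_2 = 3*2 + 5*7 = 41
T_3 = 3*41 + 5*2 = 133
T_4 = 3*133 + 5*41 = 604
T_5 = 3*604 + 5*133 = 2477
T_6 = 3*2477 + 5*604 = 10451
T_7 = 3*10451 + 5*2477 = 43738
T_8 = 3*43738 + 5*10451 = 183469
T_9 = 3*183469 + 5*43738 = 769097
T_{10} = 3*769097 + 5*183469 = 3224636
T_{11} = 3*3224636 + 5*769097 = 13519393

13519393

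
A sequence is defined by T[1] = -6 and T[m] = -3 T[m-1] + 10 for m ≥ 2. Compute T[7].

-6194

T[2] = -3*(-6) + 10 = 28
T[3] = -3*28 + 10 = -74
T[4] = -3*(-74) + 10 = 232
T[5] = -3*232 + 10 = -686
T[6] = -3*(-686) + 10 = 2068
T[7] = -3*2068 + 10 = -6194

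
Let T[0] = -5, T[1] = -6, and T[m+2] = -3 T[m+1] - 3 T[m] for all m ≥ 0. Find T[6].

T[2] = -3*(-6) - 3*(-5) = 33
T[3] = -3*33 - 3*(-6) = -81
T[4] = -3*(-81) - 3*33 = 144
T[5] = -3*144 - 3*(-81) = -189
T[6] = -3*(-189) - 3*144 = 135

135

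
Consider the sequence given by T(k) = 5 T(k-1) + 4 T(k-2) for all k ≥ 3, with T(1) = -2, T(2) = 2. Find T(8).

18258

T(3) = 5*2 + 4*(-2) = 2
T(4) = 5*2 + 4*2 = 18
T(5) = 5*18 + 4*2 = 98
T(6) = 5*98 + 4*18 = 562
T(7) = 5*562 + 4*98 = 3202
T(8) = 5*3202 + 4*562 = 18258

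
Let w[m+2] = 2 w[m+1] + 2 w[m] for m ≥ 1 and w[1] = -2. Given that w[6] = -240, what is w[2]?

-4

Let w[2] = x.
w[3] = -4 + 2x
w[4] = -8 + 6x
w[5] = -24 + 16x
w[6] = -64 + 44x
So -64 + 44x = -240, giving x = -4.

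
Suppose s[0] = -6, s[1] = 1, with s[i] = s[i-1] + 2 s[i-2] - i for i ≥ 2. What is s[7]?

s[2] = 1 + 2(-6) - 2 = -13
s[3] = (-13) + 2(1) - 3 = -14
s[4] = (-14) + 2(-13) - 4 = -44
s[5] = (-44) + 2(-14) - 5 = -77
s[6] = (-77) + 2(-44) - 6 = -171
s[7] = (-171) + 2(-77) - 7 = -332

-332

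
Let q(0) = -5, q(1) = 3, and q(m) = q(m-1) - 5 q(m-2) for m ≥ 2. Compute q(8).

q(2) = 3 - 5*(-5) = 28
q(3) = 28 - 5*3 = 13
q(4) = 13 - 5*28 = -127
q(5) = (-127) - 5*13 = -192
q(6) = (-192) - 5*(-127) = 443
q(7) = 443 - 5*(-192) = 1403
q(8) = 1403 - 5*443 = -812

-812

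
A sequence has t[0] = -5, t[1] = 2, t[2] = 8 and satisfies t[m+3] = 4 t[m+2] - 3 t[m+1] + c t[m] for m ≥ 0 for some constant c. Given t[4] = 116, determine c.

t[3] = 26 - 5c
t[4] = 80 - 18c
So 80 - 18c = 116, giving c = -2.

-2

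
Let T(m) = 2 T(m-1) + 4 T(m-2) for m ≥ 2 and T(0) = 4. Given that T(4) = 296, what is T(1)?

7

Let T(1) = y.
T(2) = 16 + 2y
T(3) = 32 + 8y
T(4) = 128 + 24y
So 128 + 24y = 296, giving y = 7.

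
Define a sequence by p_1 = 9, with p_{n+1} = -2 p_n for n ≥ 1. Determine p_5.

144

p_2 = -2*9 = -18
p_3 = -2*(-18) = 36
p_4 = -2*36 = -72
p_5 = -2*(-72) = 144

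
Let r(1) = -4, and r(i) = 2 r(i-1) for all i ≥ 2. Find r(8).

r(2) = 2*(-4) = -8
r(3) = 2*(-8) = -16
r(4) = 2*(-16) = -32
r(5) = 2*(-32) = -64
r(6) = 2*(-64) = -128
r(7) = 2*(-128) = -256
r(8) = 2*(-256) = -512

-512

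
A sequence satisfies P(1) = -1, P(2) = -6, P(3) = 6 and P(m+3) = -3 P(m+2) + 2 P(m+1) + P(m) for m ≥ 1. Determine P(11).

P(4) = -3(6) + 2(-6) + (-1) = -31
P(5) = -3(-31) + 2(6) + (-6) = 99
P(6) = -3(99) + 2(-31) + 6 = -353
P(7) = -3(-353) + 2(99) + (-31) = 1226
P(8) = -3(1226) + 2(-353) + 99 = -4285
P(9) = -3(-4285) + 2(1226) + (-353) = 14954
P(10) = -3(14954) + 2(-4285) + 1226 = -52206
P(11) = -3(-52206) + 2(14954) + (-4285) = 182241

182241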